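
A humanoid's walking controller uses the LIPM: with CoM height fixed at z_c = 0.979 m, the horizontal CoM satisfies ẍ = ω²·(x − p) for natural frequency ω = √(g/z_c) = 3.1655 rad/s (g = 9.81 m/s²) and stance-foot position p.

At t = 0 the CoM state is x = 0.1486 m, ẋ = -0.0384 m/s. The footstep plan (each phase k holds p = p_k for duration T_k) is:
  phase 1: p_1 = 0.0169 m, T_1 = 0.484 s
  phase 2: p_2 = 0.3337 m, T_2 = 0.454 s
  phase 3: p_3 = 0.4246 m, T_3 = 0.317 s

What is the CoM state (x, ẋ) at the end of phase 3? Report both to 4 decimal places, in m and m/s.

x = 1.6293, ẋ = 3.9978

phase 1: p=0.0169, T=0.484, ωT=1.532102, cosh=2.421988, sinh=2.205907; start (x,ẋ)=(0.148600, -0.038400) → end (x,ẋ)=(0.309116, 0.826630)
phase 2: p=0.3337, T=0.454, ωT=1.437137, cosh=2.223118, sinh=1.985511; start (x,ẋ)=(0.309116, 0.826630) → end (x,ẋ)=(0.797539, 1.683185)
phase 3: p=0.4246, T=0.317, ωT=1.003464, cosh=1.547160, sinh=1.180553; start (x,ẋ)=(0.797539, 1.683185) → end (x,ẋ)=(1.629329, 3.997844)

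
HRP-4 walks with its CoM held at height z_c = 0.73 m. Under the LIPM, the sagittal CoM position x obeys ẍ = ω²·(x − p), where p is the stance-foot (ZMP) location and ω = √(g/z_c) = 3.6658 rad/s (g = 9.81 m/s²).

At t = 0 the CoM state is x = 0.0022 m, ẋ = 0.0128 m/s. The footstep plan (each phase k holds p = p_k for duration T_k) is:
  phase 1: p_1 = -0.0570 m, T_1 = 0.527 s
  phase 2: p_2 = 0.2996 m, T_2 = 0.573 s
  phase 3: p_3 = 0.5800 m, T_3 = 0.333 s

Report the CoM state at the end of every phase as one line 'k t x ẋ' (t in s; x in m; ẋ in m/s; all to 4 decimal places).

1 0.5270 0.1634 0.7784
2 1.1000 0.5893 1.2182
3 1.4330 1.1112 2.2968

phase 1: p=-0.0570, T=0.527, ωT=1.931877, cosh=3.523664, sinh=3.378788; start (x,ẋ)=(0.002200, 0.012800) → end (x,ẋ)=(0.163399, 0.778352)
phase 2: p=0.2996, T=0.573, ωT=2.100503, cosh=4.146338, sinh=4.023943; start (x,ẋ)=(0.163399, 0.778352) → end (x,ẋ)=(0.589259, 1.218208)
phase 3: p=0.5800, T=0.333, ωT=1.220711, cosh=1.842309, sinh=1.547289; start (x,ẋ)=(0.589259, 1.218208) → end (x,ẋ)=(1.111249, 2.296833)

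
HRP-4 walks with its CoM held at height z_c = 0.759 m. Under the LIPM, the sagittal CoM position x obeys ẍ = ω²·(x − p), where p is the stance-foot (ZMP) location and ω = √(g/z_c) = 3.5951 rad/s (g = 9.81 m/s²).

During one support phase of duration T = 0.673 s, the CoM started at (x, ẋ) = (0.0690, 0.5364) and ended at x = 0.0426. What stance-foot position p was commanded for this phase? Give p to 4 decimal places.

ωT = 3.5951·0.673 = 2.419502; cosh(ωT) = 5.664615, sinh(ωT) = 5.575649
x(T) = p + (x₀−p)·cosh(ωT) + (ẋ₀/ω)·sinh(ωT) ⇒ p·(1 − cosh) = x(T) − x₀·cosh − (ẋ₀/ω)·sinh
numerator   = 0.0426 − (0.0690)·5.664615 − (0.5364/3.5951)·5.575649 = -1.180162
denominator = 1 − 5.664615 = -4.664615
p = -1.180162 / -4.664615 = 0.2530

p = 0.2530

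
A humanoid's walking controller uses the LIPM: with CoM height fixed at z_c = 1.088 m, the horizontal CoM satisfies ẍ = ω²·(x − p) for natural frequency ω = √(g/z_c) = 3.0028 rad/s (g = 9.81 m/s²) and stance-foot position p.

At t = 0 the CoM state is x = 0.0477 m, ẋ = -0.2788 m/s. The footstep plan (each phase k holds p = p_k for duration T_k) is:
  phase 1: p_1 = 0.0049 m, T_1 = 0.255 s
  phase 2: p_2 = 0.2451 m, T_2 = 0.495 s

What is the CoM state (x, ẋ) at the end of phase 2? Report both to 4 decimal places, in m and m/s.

phase 1: p=0.0049, T=0.255, ωT=0.765714, cosh=1.307766, sinh=0.842764; start (x,ẋ)=(0.047700, -0.278800) → end (x,ẋ)=(-0.017375, -0.256293)
phase 2: p=0.2451, T=0.495, ωT=1.486386, cosh=2.323639, sinh=2.097450; start (x,ẋ)=(-0.017375, -0.256293) → end (x,ẋ)=(-0.543818, -2.248662)

x = -0.5438, ẋ = -2.2487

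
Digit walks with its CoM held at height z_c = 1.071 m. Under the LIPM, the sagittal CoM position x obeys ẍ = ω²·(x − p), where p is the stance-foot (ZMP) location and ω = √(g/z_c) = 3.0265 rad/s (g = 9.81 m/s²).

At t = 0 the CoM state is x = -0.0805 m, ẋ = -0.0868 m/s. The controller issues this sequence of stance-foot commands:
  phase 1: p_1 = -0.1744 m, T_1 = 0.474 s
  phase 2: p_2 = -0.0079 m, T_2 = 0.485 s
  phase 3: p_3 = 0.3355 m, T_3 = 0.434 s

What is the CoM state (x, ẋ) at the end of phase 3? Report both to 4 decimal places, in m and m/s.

phase 1: p=-0.1744, T=0.474, ωT=1.434561, cosh=2.218011, sinh=1.979791; start (x,ẋ)=(-0.080500, -0.086800) → end (x,ẋ)=(-0.022909, 0.370110)
phase 2: p=-0.0079, T=0.485, ωT=1.467853, cosh=2.285162, sinh=2.054743; start (x,ẋ)=(-0.022909, 0.370110) → end (x,ẋ)=(0.209076, 0.752425)
phase 3: p=0.3355, T=0.434, ωT=1.313501, cosh=1.994024, sinh=1.725147; start (x,ẋ)=(0.209076, 0.752425) → end (x,ẋ)=(0.512300, 0.840272)

x = 0.5123, ẋ = 0.8403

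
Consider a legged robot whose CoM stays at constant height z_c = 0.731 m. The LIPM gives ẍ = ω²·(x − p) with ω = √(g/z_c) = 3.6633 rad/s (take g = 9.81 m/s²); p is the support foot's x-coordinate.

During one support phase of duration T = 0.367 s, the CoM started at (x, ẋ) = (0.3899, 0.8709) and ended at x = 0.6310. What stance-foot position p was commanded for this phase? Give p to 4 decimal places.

ωT = 3.6633·0.367 = 1.344431; cosh(ωT) = 2.048346, sinh(ωT) = 1.787658
x(T) = p + (x₀−p)·cosh(ωT) + (ẋ₀/ω)·sinh(ωT) ⇒ p·(1 − cosh) = x(T) − x₀·cosh − (ẋ₀/ω)·sinh
numerator   = 0.6310 − (0.3899)·2.048346 − (0.8709/3.6633)·1.787658 = -0.592641
denominator = 1 − 2.048346 = -1.048346
p = -0.592641 / -1.048346 = 0.5653

p = 0.5653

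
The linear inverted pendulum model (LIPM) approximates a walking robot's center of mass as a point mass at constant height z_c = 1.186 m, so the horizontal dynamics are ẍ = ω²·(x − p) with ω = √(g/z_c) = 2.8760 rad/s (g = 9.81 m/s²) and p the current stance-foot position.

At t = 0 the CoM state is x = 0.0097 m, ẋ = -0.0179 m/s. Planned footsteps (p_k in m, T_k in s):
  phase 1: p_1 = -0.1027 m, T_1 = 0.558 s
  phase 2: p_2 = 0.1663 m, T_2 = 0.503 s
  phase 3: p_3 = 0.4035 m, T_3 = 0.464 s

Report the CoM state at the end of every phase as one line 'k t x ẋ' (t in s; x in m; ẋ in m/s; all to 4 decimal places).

phase 1: p=-0.1027, T=0.558, ωT=1.604808, cosh=2.588916, sinh=2.387988; start (x,ẋ)=(0.009700, -0.017900) → end (x,ẋ)=(0.173432, 0.725605)
phase 2: p=0.1663, T=0.503, ωT=1.446628, cosh=2.242063, sinh=2.006700; start (x,ẋ)=(0.173432, 0.725605) → end (x,ẋ)=(0.688573, 1.668010)
phase 3: p=0.4035, T=0.464, ωT=1.334464, cosh=2.030629, sinh=1.767330; start (x,ẋ)=(0.688573, 1.668010) → end (x,ẋ)=(2.007386, 4.836092)

1 0.5580 0.1734 0.7256
2 1.0610 0.6886 1.6680
3 1.5250 2.0074 4.8361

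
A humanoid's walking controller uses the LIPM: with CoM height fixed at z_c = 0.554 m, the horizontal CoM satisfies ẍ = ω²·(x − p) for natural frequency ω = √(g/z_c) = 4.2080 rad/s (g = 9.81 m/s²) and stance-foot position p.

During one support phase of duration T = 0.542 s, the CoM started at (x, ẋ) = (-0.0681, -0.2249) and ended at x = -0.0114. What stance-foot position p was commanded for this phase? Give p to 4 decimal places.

p = -0.1481

ωT = 4.2080·0.542 = 2.280736; cosh(ωT) = 4.943044, sinh(ωT) = 4.840835
x(T) = p + (x₀−p)·cosh(ωT) + (ẋ₀/ω)·sinh(ωT) ⇒ p·(1 − cosh) = x(T) − x₀·cosh − (ẋ₀/ω)·sinh
numerator   = -0.0114 − (-0.0681)·4.943044 − (-0.2249/4.2080)·4.840835 = 0.583944
denominator = 1 − 4.943044 = -3.943044
p = 0.583944 / -3.943044 = -0.1481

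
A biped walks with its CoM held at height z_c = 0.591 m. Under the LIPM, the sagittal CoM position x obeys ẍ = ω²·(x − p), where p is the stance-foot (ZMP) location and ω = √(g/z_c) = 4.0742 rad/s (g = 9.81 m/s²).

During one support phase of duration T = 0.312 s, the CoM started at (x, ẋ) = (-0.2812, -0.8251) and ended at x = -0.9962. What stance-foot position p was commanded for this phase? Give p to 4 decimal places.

ωT = 4.0742·0.312 = 1.271150; cosh(ωT) = 1.922730, sinh(ωT) = 1.642221
x(T) = p + (x₀−p)·cosh(ωT) + (ẋ₀/ω)·sinh(ωT) ⇒ p·(1 − cosh) = x(T) − x₀·cosh − (ẋ₀/ω)·sinh
numerator   = -0.9962 − (-0.2812)·1.922730 − (-0.8251/4.0742)·1.642221 = -0.122948
denominator = 1 − 1.922730 = -0.922730
p = -0.122948 / -0.922730 = 0.1332

p = 0.1332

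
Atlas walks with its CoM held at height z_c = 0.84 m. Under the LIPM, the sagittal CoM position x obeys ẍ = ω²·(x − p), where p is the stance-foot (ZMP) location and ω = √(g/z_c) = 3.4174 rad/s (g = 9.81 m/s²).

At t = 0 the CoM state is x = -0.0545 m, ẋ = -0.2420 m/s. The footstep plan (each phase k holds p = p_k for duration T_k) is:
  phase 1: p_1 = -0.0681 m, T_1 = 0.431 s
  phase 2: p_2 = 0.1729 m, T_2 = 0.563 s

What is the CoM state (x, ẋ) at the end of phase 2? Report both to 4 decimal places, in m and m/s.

x = -1.5230, ẋ = -5.6851

phase 1: p=-0.0681, T=0.431, ωT=1.472899, cosh=2.295562, sinh=2.066302; start (x,ẋ)=(-0.054500, -0.242000) → end (x,ẋ)=(-0.183204, -0.459491)
phase 2: p=0.1729, T=0.563, ωT=1.923996, cosh=3.497147, sinh=3.351124; start (x,ẋ)=(-0.183204, -0.459491) → end (x,ẋ)=(-1.523026, -5.685054)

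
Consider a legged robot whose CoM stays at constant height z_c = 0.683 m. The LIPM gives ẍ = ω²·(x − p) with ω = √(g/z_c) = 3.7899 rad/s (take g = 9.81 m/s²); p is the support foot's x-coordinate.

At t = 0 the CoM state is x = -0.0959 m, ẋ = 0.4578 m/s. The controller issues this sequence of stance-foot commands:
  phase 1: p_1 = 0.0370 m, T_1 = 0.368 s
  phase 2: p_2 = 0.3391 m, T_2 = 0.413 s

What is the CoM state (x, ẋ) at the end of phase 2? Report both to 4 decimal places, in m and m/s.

phase 1: p=0.0370, T=0.368, ωT=1.394683, cosh=2.140804, sinh=1.892892; start (x,ẋ)=(-0.095900, 0.457800) → end (x,ẋ)=(-0.018861, 0.026652)
phase 2: p=0.3391, T=0.413, ωT=1.565229, cosh=2.496405, sinh=2.287364; start (x,ẋ)=(-0.018861, 0.026652) → end (x,ẋ)=(-0.538431, -3.036590)

x = -0.5384, ẋ = -3.0366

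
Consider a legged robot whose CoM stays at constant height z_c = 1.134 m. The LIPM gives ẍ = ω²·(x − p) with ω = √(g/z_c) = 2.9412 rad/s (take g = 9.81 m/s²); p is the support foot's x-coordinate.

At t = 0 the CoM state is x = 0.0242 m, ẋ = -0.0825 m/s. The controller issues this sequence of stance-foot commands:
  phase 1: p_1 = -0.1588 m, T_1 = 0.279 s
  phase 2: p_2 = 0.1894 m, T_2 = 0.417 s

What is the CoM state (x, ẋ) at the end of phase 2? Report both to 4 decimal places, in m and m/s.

x = 0.1585, ẋ = 0.1293

phase 1: p=-0.1588, T=0.279, ωT=0.820595, cosh=1.356010, sinh=0.915840; start (x,ẋ)=(0.024200, -0.082500) → end (x,ẋ)=(0.063661, 0.381071)
phase 2: p=0.1894, T=0.417, ωT=1.226480, cosh=1.851266, sinh=1.557943; start (x,ẋ)=(0.063661, 0.381071) → end (x,ẋ)=(0.158475, 0.129298)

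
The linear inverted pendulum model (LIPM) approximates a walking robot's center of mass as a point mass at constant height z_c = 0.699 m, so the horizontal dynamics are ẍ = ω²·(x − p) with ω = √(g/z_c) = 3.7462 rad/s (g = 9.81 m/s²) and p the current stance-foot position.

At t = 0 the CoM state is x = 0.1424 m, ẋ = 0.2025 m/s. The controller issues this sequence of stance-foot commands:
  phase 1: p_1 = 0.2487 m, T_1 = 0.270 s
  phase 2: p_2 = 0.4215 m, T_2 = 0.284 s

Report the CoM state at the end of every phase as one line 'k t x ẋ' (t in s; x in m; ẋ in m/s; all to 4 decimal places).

1 0.2700 0.1477 -0.1598
2 0.5540 -0.0769 -1.5682

phase 1: p=0.2487, T=0.270, ωT=1.011474, cosh=1.556667, sinh=1.192984; start (x,ẋ)=(0.142400, 0.202500) → end (x,ẋ)=(0.147713, -0.159846)
phase 2: p=0.4215, T=0.284, ωT=1.063921, cosh=1.621405, sinh=1.276305; start (x,ẋ)=(0.147713, -0.159846) → end (x,ẋ)=(-0.076879, -1.568233)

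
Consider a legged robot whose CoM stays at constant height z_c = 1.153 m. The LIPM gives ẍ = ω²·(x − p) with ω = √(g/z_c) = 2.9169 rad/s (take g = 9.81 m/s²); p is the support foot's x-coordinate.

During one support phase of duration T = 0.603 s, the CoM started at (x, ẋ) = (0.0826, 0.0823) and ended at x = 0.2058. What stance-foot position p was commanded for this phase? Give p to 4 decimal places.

p = 0.0606

ωT = 2.9169·0.603 = 1.758891; cosh(ωT) = 2.989115, sinh(ωT) = 2.816879
x(T) = p + (x₀−p)·cosh(ωT) + (ẋ₀/ω)·sinh(ωT) ⇒ p·(1 − cosh) = x(T) − x₀·cosh − (ẋ₀/ω)·sinh
numerator   = 0.2058 − (0.0826)·2.989115 − (0.0823/2.9169)·2.816879 = -0.120579
denominator = 1 − 2.989115 = -1.989115
p = -0.120579 / -1.989115 = 0.0606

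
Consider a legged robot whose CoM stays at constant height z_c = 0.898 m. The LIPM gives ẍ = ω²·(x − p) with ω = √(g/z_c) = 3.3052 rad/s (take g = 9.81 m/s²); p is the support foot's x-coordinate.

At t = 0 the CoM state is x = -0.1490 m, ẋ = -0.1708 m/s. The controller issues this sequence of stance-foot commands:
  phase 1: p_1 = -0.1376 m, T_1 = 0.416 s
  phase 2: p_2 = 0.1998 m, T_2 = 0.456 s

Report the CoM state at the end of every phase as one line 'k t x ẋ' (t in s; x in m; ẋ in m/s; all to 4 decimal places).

1 0.4160 -0.2572 -0.4291
2 0.8720 -1.1610 -4.2580

phase 1: p=-0.1376, T=0.416, ωT=1.374963, cosh=2.103890, sinh=1.851041; start (x,ẋ)=(-0.149000, -0.170800) → end (x,ẋ)=(-0.257239, -0.429090)
phase 2: p=0.1998, T=0.456, ωT=1.507171, cosh=2.367740, sinh=2.146204; start (x,ẋ)=(-0.257239, -0.429090) → end (x,ẋ)=(-1.160976, -4.258041)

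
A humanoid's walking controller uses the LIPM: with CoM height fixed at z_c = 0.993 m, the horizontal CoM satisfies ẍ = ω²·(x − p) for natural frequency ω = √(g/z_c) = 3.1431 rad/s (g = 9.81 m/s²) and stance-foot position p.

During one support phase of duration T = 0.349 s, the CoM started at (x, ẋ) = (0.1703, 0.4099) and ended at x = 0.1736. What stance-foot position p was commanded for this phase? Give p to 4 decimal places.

p = 0.4265

ωT = 3.1431·0.349 = 1.096942; cosh(ωT) = 1.664442, sinh(ωT) = 1.330551
x(T) = p + (x₀−p)·cosh(ωT) + (ẋ₀/ω)·sinh(ωT) ⇒ p·(1 − cosh) = x(T) − x₀·cosh − (ẋ₀/ω)·sinh
numerator   = 0.1736 − (0.1703)·1.664442 − (0.4099/3.1431)·1.330551 = -0.283375
denominator = 1 − 1.664442 = -0.664442
p = -0.283375 / -0.664442 = 0.4265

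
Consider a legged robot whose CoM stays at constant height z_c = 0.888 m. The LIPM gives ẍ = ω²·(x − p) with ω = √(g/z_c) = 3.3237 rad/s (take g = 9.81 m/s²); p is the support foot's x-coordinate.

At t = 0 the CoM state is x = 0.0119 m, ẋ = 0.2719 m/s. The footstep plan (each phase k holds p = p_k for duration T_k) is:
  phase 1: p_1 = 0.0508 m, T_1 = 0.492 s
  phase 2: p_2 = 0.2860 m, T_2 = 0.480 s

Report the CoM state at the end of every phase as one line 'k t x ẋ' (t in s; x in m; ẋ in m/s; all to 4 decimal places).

phase 1: p=0.0508, T=0.492, ωT=1.635260, cosh=2.662848, sinh=2.467946; start (x,ẋ)=(0.011900, 0.271900) → end (x,ẋ)=(0.149109, 0.404943)
phase 2: p=0.2860, T=0.480, ωT=1.595376, cosh=2.566507, sinh=2.363675; start (x,ẋ)=(0.149109, 0.404943) → end (x,ẋ)=(0.222647, -0.036147)

1 0.4920 0.1491 0.4049
2 0.9720 0.2226 -0.0361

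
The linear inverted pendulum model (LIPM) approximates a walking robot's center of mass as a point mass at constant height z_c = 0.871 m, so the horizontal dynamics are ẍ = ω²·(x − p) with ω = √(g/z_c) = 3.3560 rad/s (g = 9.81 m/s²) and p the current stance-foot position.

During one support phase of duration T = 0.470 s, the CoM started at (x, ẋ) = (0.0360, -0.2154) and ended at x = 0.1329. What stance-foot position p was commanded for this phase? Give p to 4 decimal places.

p = -0.1252

ωT = 3.3560·0.470 = 1.577320; cosh(ωT) = 2.524245, sinh(ωT) = 2.317717
x(T) = p + (x₀−p)·cosh(ωT) + (ẋ₀/ω)·sinh(ωT) ⇒ p·(1 − cosh) = x(T) − x₀·cosh − (ẋ₀/ω)·sinh
numerator   = 0.1329 − (0.0360)·2.524245 − (-0.2154/3.3560)·2.317717 = 0.190786
denominator = 1 − 2.524245 = -1.524245
p = 0.190786 / -1.524245 = -0.1252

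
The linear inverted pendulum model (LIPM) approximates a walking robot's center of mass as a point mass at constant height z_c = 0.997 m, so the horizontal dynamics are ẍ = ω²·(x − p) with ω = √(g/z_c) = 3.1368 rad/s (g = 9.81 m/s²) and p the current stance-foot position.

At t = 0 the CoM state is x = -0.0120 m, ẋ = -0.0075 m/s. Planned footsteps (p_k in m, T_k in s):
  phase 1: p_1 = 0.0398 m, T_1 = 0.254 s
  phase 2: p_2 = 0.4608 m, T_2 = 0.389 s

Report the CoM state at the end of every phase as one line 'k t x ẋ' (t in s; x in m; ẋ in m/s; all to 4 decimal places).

1 0.2540 -0.0314 -0.1536
2 0.6430 -0.5214 -2.6706

phase 1: p=0.0398, T=0.254, ωT=0.796747, cosh=1.334553, sinh=0.883760; start (x,ẋ)=(-0.012000, -0.007500) → end (x,ẋ)=(-0.031443, -0.153608)
phase 2: p=0.4608, T=0.389, ωT=1.220215, cosh=1.841542, sinh=1.546375; start (x,ẋ)=(-0.031443, -0.153608) → end (x,ẋ)=(-0.521411, -2.670583)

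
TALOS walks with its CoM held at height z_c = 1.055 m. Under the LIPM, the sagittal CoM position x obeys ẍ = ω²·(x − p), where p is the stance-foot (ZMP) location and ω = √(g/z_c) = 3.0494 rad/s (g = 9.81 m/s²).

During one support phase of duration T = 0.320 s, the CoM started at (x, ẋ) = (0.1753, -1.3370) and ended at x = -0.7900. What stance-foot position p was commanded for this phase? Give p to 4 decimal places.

p = 1.0805

ωT = 3.0494·0.320 = 0.975808; cosh(ωT) = 1.515099, sinh(ωT) = 1.138211
x(T) = p + (x₀−p)·cosh(ωT) + (ẋ₀/ω)·sinh(ωT) ⇒ p·(1 − cosh) = x(T) − x₀·cosh − (ẋ₀/ω)·sinh
numerator   = -0.7900 − (0.1753)·1.515099 − (-1.3370/3.0494)·1.138211 = -0.556552
denominator = 1 − 1.515099 = -0.515099
p = -0.556552 / -0.515099 = 1.0805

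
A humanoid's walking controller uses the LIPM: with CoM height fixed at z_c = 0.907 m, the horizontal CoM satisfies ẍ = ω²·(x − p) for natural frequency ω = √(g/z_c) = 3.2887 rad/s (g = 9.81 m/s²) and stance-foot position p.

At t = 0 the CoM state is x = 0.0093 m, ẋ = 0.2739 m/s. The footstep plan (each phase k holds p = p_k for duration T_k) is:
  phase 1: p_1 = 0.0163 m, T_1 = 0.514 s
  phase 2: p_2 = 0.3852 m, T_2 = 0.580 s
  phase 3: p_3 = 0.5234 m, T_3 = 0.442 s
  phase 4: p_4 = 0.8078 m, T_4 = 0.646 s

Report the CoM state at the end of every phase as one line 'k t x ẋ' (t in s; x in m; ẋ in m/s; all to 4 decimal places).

1 0.5140 0.2148 0.7075
2 1.0940 0.5071 0.5891
3 1.5360 0.8489 1.2206
4 2.1820 2.5129 5.7371

phase 1: p=0.0163, T=0.514, ωT=1.690392, cosh=2.803026, sinh=2.618579; start (x,ẋ)=(0.009300, 0.273900) → end (x,ẋ)=(0.214768, 0.707467)
phase 2: p=0.3852, T=0.580, ωT=1.907446, cosh=3.442161, sinh=3.293702; start (x,ẋ)=(0.214768, 0.707467) → end (x,ẋ)=(0.507087, 0.589091)
phase 3: p=0.5234, T=0.442, ωT=1.453605, cosh=2.256119, sinh=2.022393; start (x,ẋ)=(0.507087, 0.589091) → end (x,ẋ)=(0.848859, 1.220563)
phase 4: p=0.8078, T=0.646, ωT=2.124500, cosh=4.244103, sinh=4.124611; start (x,ẋ)=(0.848859, 1.220563) → end (x,ẋ)=(2.512862, 5.737149)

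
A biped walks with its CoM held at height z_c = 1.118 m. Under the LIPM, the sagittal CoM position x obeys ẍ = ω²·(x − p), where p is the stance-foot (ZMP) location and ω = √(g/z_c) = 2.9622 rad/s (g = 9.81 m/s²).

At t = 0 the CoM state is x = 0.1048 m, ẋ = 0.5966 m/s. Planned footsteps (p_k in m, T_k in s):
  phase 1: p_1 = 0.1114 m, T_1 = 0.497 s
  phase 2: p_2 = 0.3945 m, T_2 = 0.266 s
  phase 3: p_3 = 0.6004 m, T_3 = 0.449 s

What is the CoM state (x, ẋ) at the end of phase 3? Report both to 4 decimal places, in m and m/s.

phase 1: p=0.1114, T=0.497, ωT=1.472213, cosh=2.294145, sinh=2.064728; start (x,ẋ)=(0.104800, 0.596600) → end (x,ẋ)=(0.512104, 1.328320)
phase 2: p=0.3945, T=0.266, ωT=0.787945, cosh=1.326826, sinh=0.872048; start (x,ẋ)=(0.512104, 1.328320) → end (x,ẋ)=(0.941586, 2.066241)
phase 3: p=0.6004, T=0.449, ωT=1.330028, cosh=2.022809, sinh=1.758339; start (x,ẋ)=(0.941586, 2.066241) → end (x,ẋ)=(2.517060, 5.956700)

x = 2.5171, ẋ = 5.9567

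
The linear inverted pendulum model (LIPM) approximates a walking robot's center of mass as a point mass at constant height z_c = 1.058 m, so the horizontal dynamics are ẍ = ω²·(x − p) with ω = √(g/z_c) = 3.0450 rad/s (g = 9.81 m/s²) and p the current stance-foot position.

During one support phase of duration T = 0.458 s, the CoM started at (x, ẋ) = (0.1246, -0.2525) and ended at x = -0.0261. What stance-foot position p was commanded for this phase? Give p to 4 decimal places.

p = 0.1191

ωT = 3.0450·0.458 = 1.394610; cosh(ωT) = 2.140665, sinh(ωT) = 1.892736
x(T) = p + (x₀−p)·cosh(ωT) + (ẋ₀/ω)·sinh(ωT) ⇒ p·(1 − cosh) = x(T) − x₀·cosh − (ẋ₀/ω)·sinh
numerator   = -0.0261 − (0.1246)·2.140665 − (-0.2525/3.0450)·1.892736 = -0.135876
denominator = 1 − 2.140665 = -1.140665
p = -0.135876 / -1.140665 = 0.1191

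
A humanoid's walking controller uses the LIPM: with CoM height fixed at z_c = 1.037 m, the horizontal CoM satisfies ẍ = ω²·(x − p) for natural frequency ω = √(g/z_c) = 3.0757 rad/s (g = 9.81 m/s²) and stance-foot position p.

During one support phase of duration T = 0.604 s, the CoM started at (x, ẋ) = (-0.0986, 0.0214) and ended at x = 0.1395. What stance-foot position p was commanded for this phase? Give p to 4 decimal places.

ωT = 3.0757·0.604 = 1.857723; cosh(ωT) = 3.282576, sinh(ωT) = 3.126549
x(T) = p + (x₀−p)·cosh(ωT) + (ẋ₀/ω)·sinh(ωT) ⇒ p·(1 − cosh) = x(T) − x₀·cosh − (ẋ₀/ω)·sinh
numerator   = 0.1395 − (-0.0986)·3.282576 − (0.0214/3.0757)·3.126549 = 0.441408
denominator = 1 − 3.282576 = -2.282576
p = 0.441408 / -2.282576 = -0.1934

p = -0.1934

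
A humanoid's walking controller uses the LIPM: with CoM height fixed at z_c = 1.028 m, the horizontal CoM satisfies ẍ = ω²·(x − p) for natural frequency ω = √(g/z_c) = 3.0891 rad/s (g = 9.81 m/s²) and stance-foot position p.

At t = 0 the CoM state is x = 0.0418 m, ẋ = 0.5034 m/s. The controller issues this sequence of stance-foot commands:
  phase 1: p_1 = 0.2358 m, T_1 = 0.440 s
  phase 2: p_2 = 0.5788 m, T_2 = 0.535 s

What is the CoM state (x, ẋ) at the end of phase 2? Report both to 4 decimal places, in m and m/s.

x = -0.6737, ẋ = -3.6118

phase 1: p=0.2358, T=0.440, ωT=1.359204, cosh=2.074979, sinh=1.818114; start (x,ẋ)=(0.041800, 0.503400) → end (x,ẋ)=(0.129534, -0.045025)
phase 2: p=0.5788, T=0.535, ωT=1.652669, cosh=2.706216, sinh=2.514678; start (x,ẋ)=(0.129534, -0.045025) → end (x,ẋ)=(-0.673663, -3.611785)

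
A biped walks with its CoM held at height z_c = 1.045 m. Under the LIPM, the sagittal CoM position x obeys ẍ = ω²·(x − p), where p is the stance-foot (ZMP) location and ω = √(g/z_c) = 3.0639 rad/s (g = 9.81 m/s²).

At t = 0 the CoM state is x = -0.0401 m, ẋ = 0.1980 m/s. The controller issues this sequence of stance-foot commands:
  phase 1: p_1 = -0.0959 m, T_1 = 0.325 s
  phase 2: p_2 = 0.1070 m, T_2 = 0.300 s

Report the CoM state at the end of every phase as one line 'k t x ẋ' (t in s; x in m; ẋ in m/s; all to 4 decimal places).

phase 1: p=-0.0959, T=0.325, ωT=0.995768, cosh=1.538120, sinh=1.168681; start (x,ẋ)=(-0.040100, 0.198000) → end (x,ẋ)=(0.065451, 0.504352)
phase 2: p=0.1070, T=0.300, ωT=0.919170, cosh=1.453029, sinh=1.054179; start (x,ẋ)=(0.065451, 0.504352) → end (x,ẋ)=(0.220158, 0.598640)

1 0.3250 0.0655 0.5044
2 0.6250 0.2202 0.5986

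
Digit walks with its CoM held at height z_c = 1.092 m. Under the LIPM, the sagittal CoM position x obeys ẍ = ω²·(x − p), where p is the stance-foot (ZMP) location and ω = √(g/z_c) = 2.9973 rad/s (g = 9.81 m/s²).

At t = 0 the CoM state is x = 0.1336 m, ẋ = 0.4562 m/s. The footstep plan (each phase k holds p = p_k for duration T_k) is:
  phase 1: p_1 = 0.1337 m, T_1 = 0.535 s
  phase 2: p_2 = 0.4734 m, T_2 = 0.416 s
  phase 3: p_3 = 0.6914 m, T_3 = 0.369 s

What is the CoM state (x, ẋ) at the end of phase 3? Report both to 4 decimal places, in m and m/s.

phase 1: p=0.1337, T=0.535, ωT=1.603556, cosh=2.585927, sinh=2.384747; start (x,ẋ)=(0.133600, 0.456200) → end (x,ẋ)=(0.496409, 1.178985)
phase 2: p=0.4734, T=0.416, ωT=1.246877, cosh=1.883430, sinh=1.596029; start (x,ẋ)=(0.496409, 1.178985) → end (x,ẋ)=(1.144532, 2.330604)
phase 3: p=0.6914, T=0.369, ωT=1.106004, cosh=1.676567, sinh=1.345689; start (x,ẋ)=(1.144532, 2.330604) → end (x,ẋ)=(2.497470, 5.735091)

x = 2.4975, ẋ = 5.7351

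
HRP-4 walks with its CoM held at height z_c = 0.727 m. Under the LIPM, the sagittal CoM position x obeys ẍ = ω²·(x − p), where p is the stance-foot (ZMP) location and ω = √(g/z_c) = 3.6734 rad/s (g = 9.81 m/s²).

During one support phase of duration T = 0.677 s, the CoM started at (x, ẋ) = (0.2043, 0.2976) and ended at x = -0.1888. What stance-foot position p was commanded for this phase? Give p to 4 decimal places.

ωT = 3.6734·0.677 = 2.486892; cosh(ωT) = 6.053507, sinh(ωT) = 5.970339
x(T) = p + (x₀−p)·cosh(ωT) + (ẋ₀/ω)·sinh(ωT) ⇒ p·(1 − cosh) = x(T) − x₀·cosh − (ẋ₀/ω)·sinh
numerator   = -0.1888 − (0.2043)·6.053507 − (0.2976/3.6734)·5.970339 = -1.909218
denominator = 1 − 6.053507 = -5.053507
p = -1.909218 / -5.053507 = 0.3778

p = 0.3778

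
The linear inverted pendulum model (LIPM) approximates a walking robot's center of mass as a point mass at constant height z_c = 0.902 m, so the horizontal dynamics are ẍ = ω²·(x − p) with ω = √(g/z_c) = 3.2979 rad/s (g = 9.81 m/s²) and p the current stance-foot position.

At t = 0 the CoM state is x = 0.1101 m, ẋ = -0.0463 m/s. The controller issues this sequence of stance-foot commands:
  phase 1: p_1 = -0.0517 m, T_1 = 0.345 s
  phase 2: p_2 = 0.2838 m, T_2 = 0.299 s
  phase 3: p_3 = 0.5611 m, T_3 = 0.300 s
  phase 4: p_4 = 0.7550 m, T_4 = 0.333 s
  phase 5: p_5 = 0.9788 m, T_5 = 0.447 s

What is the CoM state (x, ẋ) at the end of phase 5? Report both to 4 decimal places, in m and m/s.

x = 0.2226, ẋ = -2.2402

phase 1: p=-0.0517, T=0.345, ωT=1.137775, cosh=1.720176, sinh=1.399645; start (x,ẋ)=(0.110100, -0.046300) → end (x,ẋ)=(0.206975, 0.667207)
phase 2: p=0.2838, T=0.299, ωT=0.986072, cosh=1.526862, sinh=1.153823; start (x,ẋ)=(0.206975, 0.667207) → end (x,ẋ)=(0.399931, 0.726396)
phase 3: p=0.5611, T=0.300, ωT=0.989370, cosh=1.530675, sinh=1.158864; start (x,ẋ)=(0.399931, 0.726396) → end (x,ẋ)=(0.569654, 0.495918)
phase 4: p=0.7550, T=0.333, ωT=1.098201, cosh=1.666118, sinh=1.332647; start (x,ẋ)=(0.569654, 0.495918) → end (x,ẋ)=(0.646588, 0.011675)
phase 5: p=0.9788, T=0.447, ωT=1.474161, cosh=2.298171, sinh=2.069200; start (x,ẋ)=(0.646588, 0.011675) → end (x,ẋ)=(0.222644, -2.240192)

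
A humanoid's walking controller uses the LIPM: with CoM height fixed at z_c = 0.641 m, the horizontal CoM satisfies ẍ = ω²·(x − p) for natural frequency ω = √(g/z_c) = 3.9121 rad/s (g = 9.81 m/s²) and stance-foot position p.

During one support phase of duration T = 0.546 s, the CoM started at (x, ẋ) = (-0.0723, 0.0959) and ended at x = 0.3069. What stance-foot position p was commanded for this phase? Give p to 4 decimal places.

ωT = 3.9121·0.546 = 2.136007; cosh(ωT) = 4.291845, sinh(ωT) = 4.173719
x(T) = p + (x₀−p)·cosh(ωT) + (ẋ₀/ω)·sinh(ωT) ⇒ p·(1 − cosh) = x(T) − x₀·cosh − (ẋ₀/ω)·sinh
numerator   = 0.3069 − (-0.0723)·4.291845 − (0.0959/3.9121)·4.173719 = 0.514887
denominator = 1 − 4.291845 = -3.291845
p = 0.514887 / -3.291845 = -0.1564

p = -0.1564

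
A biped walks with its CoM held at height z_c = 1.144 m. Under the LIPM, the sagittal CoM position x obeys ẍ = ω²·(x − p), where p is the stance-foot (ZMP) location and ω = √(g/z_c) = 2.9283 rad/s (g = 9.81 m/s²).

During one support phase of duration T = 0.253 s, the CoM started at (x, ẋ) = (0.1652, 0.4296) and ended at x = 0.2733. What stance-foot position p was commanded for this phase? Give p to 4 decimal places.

ωT = 2.9283·0.253 = 0.740860; cosh(ωT) = 1.287221, sinh(ωT) = 0.810517
x(T) = p + (x₀−p)·cosh(ωT) + (ẋ₀/ω)·sinh(ωT) ⇒ p·(1 − cosh) = x(T) − x₀·cosh − (ẋ₀/ω)·sinh
numerator   = 0.2733 − (0.1652)·1.287221 − (0.4296/2.9283)·0.810517 = -0.058257
denominator = 1 − 1.287221 = -0.287221
p = -0.058257 / -0.287221 = 0.2028

p = 0.2028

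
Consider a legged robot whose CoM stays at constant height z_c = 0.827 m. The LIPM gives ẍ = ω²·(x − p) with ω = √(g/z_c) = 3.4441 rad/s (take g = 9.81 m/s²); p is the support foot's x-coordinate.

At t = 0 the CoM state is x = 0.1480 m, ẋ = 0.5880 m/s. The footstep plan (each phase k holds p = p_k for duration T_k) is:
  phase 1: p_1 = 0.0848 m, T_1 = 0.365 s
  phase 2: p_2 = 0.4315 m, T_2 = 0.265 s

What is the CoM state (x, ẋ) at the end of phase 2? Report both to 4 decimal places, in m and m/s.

x = 0.9481, ẋ = 2.3010

phase 1: p=0.0848, T=0.365, ωT=1.257097, cosh=1.899840, sinh=1.615361; start (x,ẋ)=(0.148000, 0.588000) → end (x,ẋ)=(0.480655, 1.468717)
phase 2: p=0.4315, T=0.265, ωT=0.912687, cosh=1.446225, sinh=1.044781; start (x,ẋ)=(0.480655, 1.468717) → end (x,ẋ)=(0.948130, 2.300971)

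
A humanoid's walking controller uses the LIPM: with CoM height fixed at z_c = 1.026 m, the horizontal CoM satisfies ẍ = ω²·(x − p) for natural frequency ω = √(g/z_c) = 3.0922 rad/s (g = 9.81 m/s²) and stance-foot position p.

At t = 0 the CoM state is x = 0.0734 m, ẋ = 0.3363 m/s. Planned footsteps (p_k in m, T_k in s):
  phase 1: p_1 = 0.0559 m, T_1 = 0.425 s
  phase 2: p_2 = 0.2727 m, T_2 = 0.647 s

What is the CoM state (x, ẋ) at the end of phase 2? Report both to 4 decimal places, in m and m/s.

x = 1.1921, ẋ = 2.9438

phase 1: p=0.0559, T=0.425, ωT=1.314185, cosh=1.995205, sinh=1.726512; start (x,ẋ)=(0.073400, 0.336300) → end (x,ẋ)=(0.278587, 0.764415)
phase 2: p=0.2727, T=0.647, ωT=2.000653, cosh=3.764566, sinh=3.629319; start (x,ẋ)=(0.278587, 0.764415) → end (x,ẋ)=(1.192058, 2.943761)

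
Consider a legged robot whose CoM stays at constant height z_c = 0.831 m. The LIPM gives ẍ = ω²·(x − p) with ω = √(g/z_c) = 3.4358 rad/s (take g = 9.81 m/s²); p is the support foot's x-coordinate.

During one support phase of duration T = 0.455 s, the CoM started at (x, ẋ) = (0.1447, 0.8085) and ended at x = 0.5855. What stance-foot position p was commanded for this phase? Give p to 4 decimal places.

ωT = 3.4358·0.455 = 1.563289; cosh(ωT) = 2.491972, sinh(ωT) = 2.282526
x(T) = p + (x₀−p)·cosh(ωT) + (ẋ₀/ω)·sinh(ωT) ⇒ p·(1 − cosh) = x(T) − x₀·cosh − (ẋ₀/ω)·sinh
numerator   = 0.5855 − (0.1447)·2.491972 − (0.8085/3.4358)·2.282526 = -0.312204
denominator = 1 − 2.491972 = -1.491972
p = -0.312204 / -1.491972 = 0.2093

p = 0.2093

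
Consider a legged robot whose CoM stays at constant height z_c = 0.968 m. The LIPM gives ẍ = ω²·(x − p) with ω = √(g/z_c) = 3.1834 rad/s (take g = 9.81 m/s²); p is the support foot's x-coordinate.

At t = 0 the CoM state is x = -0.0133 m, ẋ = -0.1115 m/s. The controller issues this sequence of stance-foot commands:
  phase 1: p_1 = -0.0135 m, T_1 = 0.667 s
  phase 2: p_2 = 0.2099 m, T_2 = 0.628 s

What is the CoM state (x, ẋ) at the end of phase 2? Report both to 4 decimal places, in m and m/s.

phase 1: p=-0.0135, T=0.667, ωT=2.123328, cosh=4.239270, sinh=4.119638; start (x,ẋ)=(-0.013300, -0.111500) → end (x,ẋ)=(-0.156944, -0.470056)
phase 2: p=0.2099, T=0.628, ωT=1.999175, cosh=3.759206, sinh=3.623759; start (x,ẋ)=(-0.156944, -0.470056) → end (x,ẋ)=(-1.704221, -5.998905)

x = -1.7042, ẋ = -5.9989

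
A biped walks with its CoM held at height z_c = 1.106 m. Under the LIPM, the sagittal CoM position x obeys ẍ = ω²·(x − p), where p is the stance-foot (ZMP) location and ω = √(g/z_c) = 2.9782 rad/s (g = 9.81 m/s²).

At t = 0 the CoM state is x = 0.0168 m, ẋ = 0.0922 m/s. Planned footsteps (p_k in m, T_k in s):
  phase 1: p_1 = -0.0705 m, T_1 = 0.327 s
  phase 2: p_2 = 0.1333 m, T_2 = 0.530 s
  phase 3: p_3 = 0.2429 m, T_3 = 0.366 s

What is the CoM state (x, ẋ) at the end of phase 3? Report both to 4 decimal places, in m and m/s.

x = 0.8436, ẋ = 1.9364

phase 1: p=-0.0705, T=0.327, ωT=0.973871, cosh=1.512898, sinh=1.135279; start (x,ẋ)=(0.016800, 0.092200) → end (x,ẋ)=(0.096722, 0.434658)
phase 2: p=0.1333, T=0.530, ωT=1.578446, cosh=2.526856, sinh=2.320561; start (x,ẋ)=(0.096722, 0.434658) → end (x,ẋ)=(0.379551, 0.845527)
phase 3: p=0.2429, T=0.366, ωT=1.090021, cosh=1.655273, sinh=1.319064; start (x,ẋ)=(0.379551, 0.845527) → end (x,ẋ)=(0.843584, 1.936404)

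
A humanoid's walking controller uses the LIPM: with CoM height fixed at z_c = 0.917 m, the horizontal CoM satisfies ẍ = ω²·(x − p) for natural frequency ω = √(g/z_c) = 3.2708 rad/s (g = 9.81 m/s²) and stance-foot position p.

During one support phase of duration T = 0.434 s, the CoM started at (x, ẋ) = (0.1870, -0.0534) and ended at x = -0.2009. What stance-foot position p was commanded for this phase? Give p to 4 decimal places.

p = 0.4866

ωT = 3.2708·0.434 = 1.419527; cosh(ωT) = 2.188497, sinh(ωT) = 1.946668
x(T) = p + (x₀−p)·cosh(ωT) + (ẋ₀/ω)·sinh(ωT) ⇒ p·(1 − cosh) = x(T) − x₀·cosh − (ẋ₀/ω)·sinh
numerator   = -0.2009 − (0.1870)·2.188497 − (-0.0534/3.2708)·1.946668 = -0.578367
denominator = 1 − 2.188497 = -1.188497
p = -0.578367 / -1.188497 = 0.4866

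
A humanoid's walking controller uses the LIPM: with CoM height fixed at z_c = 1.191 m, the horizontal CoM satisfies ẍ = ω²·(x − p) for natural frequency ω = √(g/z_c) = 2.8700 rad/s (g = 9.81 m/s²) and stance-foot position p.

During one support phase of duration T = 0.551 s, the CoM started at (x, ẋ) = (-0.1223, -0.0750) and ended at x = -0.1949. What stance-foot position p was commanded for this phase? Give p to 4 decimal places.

p = -0.1146

ωT = 2.8700·0.551 = 1.581370; cosh(ωT) = 2.533652, sinh(ωT) = 2.327959
x(T) = p + (x₀−p)·cosh(ωT) + (ẋ₀/ω)·sinh(ωT) ⇒ p·(1 − cosh) = x(T) − x₀·cosh − (ẋ₀/ω)·sinh
numerator   = -0.1949 − (-0.1223)·2.533652 − (-0.0750/2.8700)·2.327959 = 0.175801
denominator = 1 − 2.533652 = -1.533652
p = 0.175801 / -1.533652 = -0.1146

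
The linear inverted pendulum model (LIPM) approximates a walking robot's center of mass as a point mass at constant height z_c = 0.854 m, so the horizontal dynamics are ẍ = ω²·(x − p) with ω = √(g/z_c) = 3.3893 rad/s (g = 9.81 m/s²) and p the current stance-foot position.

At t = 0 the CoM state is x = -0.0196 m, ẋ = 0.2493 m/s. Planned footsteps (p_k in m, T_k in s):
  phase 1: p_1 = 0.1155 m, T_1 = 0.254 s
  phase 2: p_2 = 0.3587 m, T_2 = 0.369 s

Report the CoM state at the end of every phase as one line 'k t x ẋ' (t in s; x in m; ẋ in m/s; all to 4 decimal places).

phase 1: p=0.1155, T=0.254, ωT=0.860882, cosh=1.394018, sinh=0.971229; start (x,ẋ)=(-0.019600, 0.249300) → end (x,ẋ)=(-0.001393, -0.097192)
phase 2: p=0.3587, T=0.369, ωT=1.250652, cosh=1.889468, sinh=1.603150; start (x,ẋ)=(-0.001393, -0.097192) → end (x,ẋ)=(-0.367656, -2.140226)

1 0.2540 -0.0014 -0.0972
2 0.6230 -0.3677 -2.1402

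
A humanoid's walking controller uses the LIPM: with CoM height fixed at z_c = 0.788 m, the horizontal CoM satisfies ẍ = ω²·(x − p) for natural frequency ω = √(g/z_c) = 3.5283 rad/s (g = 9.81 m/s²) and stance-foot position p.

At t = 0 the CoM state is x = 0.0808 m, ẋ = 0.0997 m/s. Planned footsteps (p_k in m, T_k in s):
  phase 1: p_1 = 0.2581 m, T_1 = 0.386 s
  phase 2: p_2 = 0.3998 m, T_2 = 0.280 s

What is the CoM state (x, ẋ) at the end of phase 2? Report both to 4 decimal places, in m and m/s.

x = -0.6079, ẋ = -3.3003

phase 1: p=0.2581, T=0.386, ωT=1.361924, cosh=2.079932, sinh=1.823764; start (x,ẋ)=(0.080800, 0.099700) → end (x,ẋ)=(-0.059137, -0.933519)
phase 2: p=0.3998, T=0.280, ωT=0.987924, cosh=1.529001, sinh=1.156652; start (x,ẋ)=(-0.059137, -0.933519) → end (x,ẋ)=(-0.607943, -3.300282)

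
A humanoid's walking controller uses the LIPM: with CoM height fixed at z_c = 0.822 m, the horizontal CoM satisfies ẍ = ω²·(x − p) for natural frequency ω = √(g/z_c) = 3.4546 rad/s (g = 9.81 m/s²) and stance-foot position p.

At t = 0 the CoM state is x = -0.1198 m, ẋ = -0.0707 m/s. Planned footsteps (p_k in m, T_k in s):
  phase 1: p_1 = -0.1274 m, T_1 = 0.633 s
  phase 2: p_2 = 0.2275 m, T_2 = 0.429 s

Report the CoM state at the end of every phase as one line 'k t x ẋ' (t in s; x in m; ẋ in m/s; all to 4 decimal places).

1 0.6330 -0.1831 -0.2034
2 1.0620 -0.8458 -3.4316

phase 1: p=-0.1274, T=0.633, ωT=2.186762, cosh=4.509303, sinh=4.397023; start (x,ẋ)=(-0.119800, -0.070700) → end (x,ẋ)=(-0.183116, -0.203364)
phase 2: p=0.2275, T=0.429, ωT=1.482023, cosh=2.314510, sinh=2.087333; start (x,ẋ)=(-0.183116, -0.203364) → end (x,ẋ)=(-0.845752, -3.431602)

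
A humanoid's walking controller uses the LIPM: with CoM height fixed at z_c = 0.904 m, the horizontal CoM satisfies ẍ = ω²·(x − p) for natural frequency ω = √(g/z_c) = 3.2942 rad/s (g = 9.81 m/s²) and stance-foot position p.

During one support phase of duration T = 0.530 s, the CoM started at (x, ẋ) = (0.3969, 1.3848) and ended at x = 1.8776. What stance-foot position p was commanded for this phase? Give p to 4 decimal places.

p = 0.2368

ωT = 3.2942·0.530 = 1.745926; cosh(ωT) = 2.952845, sinh(ωT) = 2.778361
x(T) = p + (x₀−p)·cosh(ωT) + (ẋ₀/ω)·sinh(ωT) ⇒ p·(1 − cosh) = x(T) − x₀·cosh − (ẋ₀/ω)·sinh
numerator   = 1.8776 − (0.3969)·2.952845 − (1.3848/3.2942)·2.778361 = -0.462338
denominator = 1 − 2.952845 = -1.952845
p = -0.462338 / -1.952845 = 0.2368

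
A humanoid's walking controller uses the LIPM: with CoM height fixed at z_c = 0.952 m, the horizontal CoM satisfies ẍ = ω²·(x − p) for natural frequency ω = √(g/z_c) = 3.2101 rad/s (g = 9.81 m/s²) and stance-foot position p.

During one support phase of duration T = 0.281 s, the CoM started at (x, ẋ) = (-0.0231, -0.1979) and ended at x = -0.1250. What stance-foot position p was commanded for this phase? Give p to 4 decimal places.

p = 0.0652

ωT = 3.2101·0.281 = 0.902038; cosh(ωT) = 1.435182, sinh(ωT) = 1.029440
x(T) = p + (x₀−p)·cosh(ωT) + (ẋ₀/ω)·sinh(ωT) ⇒ p·(1 − cosh) = x(T) − x₀·cosh − (ẋ₀/ω)·sinh
numerator   = -0.1250 − (-0.0231)·1.435182 − (-0.1979/3.2101)·1.029440 = -0.028383
denominator = 1 − 1.435182 = -0.435182
p = -0.028383 / -0.435182 = 0.0652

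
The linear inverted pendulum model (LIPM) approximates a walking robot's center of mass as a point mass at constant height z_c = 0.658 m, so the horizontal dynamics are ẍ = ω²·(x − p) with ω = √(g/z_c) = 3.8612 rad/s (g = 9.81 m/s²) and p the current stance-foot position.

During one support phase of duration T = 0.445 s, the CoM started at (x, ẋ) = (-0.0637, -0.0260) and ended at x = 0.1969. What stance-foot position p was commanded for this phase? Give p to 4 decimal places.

p = -0.2122

ωT = 3.8612·0.445 = 1.718234; cosh(ωT) = 2.877029, sinh(ωT) = 2.697646
x(T) = p + (x₀−p)·cosh(ωT) + (ẋ₀/ω)·sinh(ωT) ⇒ p·(1 − cosh) = x(T) − x₀·cosh − (ẋ₀/ω)·sinh
numerator   = 0.1969 − (-0.0637)·2.877029 − (-0.0260/3.8612)·2.697646 = 0.398332
denominator = 1 − 2.877029 = -1.877029
p = 0.398332 / -1.877029 = -0.2122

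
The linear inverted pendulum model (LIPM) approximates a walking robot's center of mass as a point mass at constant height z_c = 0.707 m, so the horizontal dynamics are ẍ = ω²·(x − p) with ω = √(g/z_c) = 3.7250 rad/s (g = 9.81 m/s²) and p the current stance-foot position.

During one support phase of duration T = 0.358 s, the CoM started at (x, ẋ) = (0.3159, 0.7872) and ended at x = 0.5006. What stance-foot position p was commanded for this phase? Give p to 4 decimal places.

ωT = 3.7250·0.358 = 1.333550; cosh(ωT) = 2.029015, sinh(ωT) = 1.765475
x(T) = p + (x₀−p)·cosh(ωT) + (ẋ₀/ω)·sinh(ωT) ⇒ p·(1 − cosh) = x(T) − x₀·cosh − (ẋ₀/ω)·sinh
numerator   = 0.5006 − (0.3159)·2.029015 − (0.7872/3.7250)·1.765475 = -0.513462
denominator = 1 − 2.029015 = -1.029015
p = -0.513462 / -1.029015 = 0.4990

p = 0.4990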